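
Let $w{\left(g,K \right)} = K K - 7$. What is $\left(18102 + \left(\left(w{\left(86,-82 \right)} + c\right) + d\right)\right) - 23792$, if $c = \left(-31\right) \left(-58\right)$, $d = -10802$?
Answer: $-7977$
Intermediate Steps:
$w{\left(g,K \right)} = -7 + K^{2}$ ($w{\left(g,K \right)} = K^{2} - 7 = -7 + K^{2}$)
$c = 1798$
$\left(18102 + \left(\left(w{\left(86,-82 \right)} + c\right) + d\right)\right) - 23792 = \left(18102 + \left(\left(\left(-7 + \left(-82\right)^{2}\right) + 1798\right) - 10802\right)\right) - 23792 = \left(18102 + \left(\left(\left(-7 + 6724\right) + 1798\right) - 10802\right)\right) - 23792 = \left(18102 + \left(\left(6717 + 1798\right) - 10802\right)\right) - 23792 = \left(18102 + \left(8515 - 10802\right)\right) - 23792 = \left(18102 - 2287\right) - 23792 = 15815 - 23792 = -7977$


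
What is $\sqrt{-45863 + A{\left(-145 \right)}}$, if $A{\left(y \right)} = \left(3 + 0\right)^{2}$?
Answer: $i \sqrt{45854} \approx 214.14 i$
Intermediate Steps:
$A{\left(y \right)} = 9$ ($A{\left(y \right)} = 3^{2} = 9$)
$\sqrt{-45863 + A{\left(-145 \right)}} = \sqrt{-45863 + 9} = \sqrt{-45854} = i \sqrt{45854}$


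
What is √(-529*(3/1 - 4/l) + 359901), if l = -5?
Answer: √8947270/5 ≈ 598.24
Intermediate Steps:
√(-529*(3/1 - 4/l) + 359901) = √(-529*(3/1 - 4/(-5)) + 359901) = √(-529*(3*1 - 4*(-⅕)) + 359901) = √(-529*(3 + ⅘) + 359901) = √(-529*19/5 + 359901) = √(-10051/5 + 359901) = √(1789454/5) = √8947270/5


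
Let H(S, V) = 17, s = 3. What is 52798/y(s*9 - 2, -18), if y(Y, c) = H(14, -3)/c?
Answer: -950364/17 ≈ -55904.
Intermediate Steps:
y(Y, c) = 17/c
52798/y(s*9 - 2, -18) = 52798/((17/(-18))) = 52798/((17*(-1/18))) = 52798/(-17/18) = 52798*(-18/17) = -950364/17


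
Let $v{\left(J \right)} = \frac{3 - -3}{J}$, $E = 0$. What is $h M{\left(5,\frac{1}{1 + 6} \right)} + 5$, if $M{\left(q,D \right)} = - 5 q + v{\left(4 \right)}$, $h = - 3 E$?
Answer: $5$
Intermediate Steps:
$v{\left(J \right)} = \frac{6}{J}$ ($v{\left(J \right)} = \frac{3 + 3}{J} = \frac{6}{J}$)
$h = 0$ ($h = \left(-3\right) 0 = 0$)
$M{\left(q,D \right)} = \frac{3}{2} - 5 q$ ($M{\left(q,D \right)} = - 5 q + \frac{6}{4} = - 5 q + 6 \cdot \frac{1}{4} = - 5 q + \frac{3}{2} = \frac{3}{2} - 5 q$)
$h M{\left(5,\frac{1}{1 + 6} \right)} + 5 = 0 \left(\frac{3}{2} - 25\right) + 5 = 0 \left(- \frac{47}{2}\right) + 5 = 0 + 5 = 5$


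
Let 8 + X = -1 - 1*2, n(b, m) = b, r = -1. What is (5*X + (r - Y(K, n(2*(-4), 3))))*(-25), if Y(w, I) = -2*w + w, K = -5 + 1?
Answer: 1500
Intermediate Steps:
X = -11 (X = -8 + (-1 - 1*2) = -8 + (-1 - 2) = -8 - 3 = -11)
K = -4
Y(w, I) = -w
(5*X + (r - Y(K, n(2*(-4), 3))))*(-25) = (5*(-11) + (-1 - (-1)*(-4)))*(-25) = (-55 + (-1 - 1*4))*(-25) = (-55 + (-1 - 4))*(-25) = (-55 - 5)*(-25) = -60*(-25) = 1500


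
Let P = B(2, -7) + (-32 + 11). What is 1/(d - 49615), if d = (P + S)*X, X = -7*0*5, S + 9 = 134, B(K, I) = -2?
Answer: -1/49615 ≈ -2.0155e-5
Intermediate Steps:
S = 125 (S = -9 + 134 = 125)
P = -23 (P = -2 + (-32 + 11) = -2 - 21 = -23)
X = 0 (X = 0*5 = 0)
d = 0 (d = (-23 + 125)*0 = 102*0 = 0)
1/(d - 49615) = 1/(0 - 49615) = 1/(-49615) = -1/49615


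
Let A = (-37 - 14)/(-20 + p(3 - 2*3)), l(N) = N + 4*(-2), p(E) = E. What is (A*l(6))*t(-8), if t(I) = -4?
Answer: 408/23 ≈ 17.739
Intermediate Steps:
l(N) = -8 + N (l(N) = N - 8 = -8 + N)
A = 51/23 (A = (-37 - 14)/(-20 + (3 - 2*3)) = -51/(-20 + (3 - 6)) = -51/(-20 - 3) = -51/(-23) = -51*(-1/23) = 51/23 ≈ 2.2174)
(A*l(6))*t(-8) = (51*(-8 + 6)/23)*(-4) = ((51/23)*(-2))*(-4) = -102/23*(-4) = 408/23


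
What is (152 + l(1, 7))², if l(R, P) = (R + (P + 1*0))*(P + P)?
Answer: 69696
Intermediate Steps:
l(R, P) = 2*P*(P + R) (l(R, P) = (R + (P + 0))*(2*P) = (R + P)*(2*P) = (P + R)*(2*P) = 2*P*(P + R))
(152 + l(1, 7))² = (152 + 2*7*(7 + 1))² = (152 + 2*7*8)² = (152 + 112)² = 264² = 69696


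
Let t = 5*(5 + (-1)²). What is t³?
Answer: 27000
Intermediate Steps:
t = 30 (t = 5*(5 + 1) = 5*6 = 30)
t³ = 30³ = 27000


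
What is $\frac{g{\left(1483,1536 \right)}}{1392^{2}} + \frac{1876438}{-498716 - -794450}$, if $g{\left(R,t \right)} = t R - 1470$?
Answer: $\frac{119697793379}{15917586816} \approx 7.5198$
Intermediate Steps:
$g{\left(R,t \right)} = -1470 + R t$ ($g{\left(R,t \right)} = R t - 1470 = -1470 + R t$)
$\frac{g{\left(1483,1536 \right)}}{1392^{2}} + \frac{1876438}{-498716 - -794450} = \frac{-1470 + 1483 \cdot 1536}{1392^{2}} + \frac{1876438}{-498716 - -794450} = \frac{-1470 + 2277888}{1937664} + \frac{1876438}{-498716 + 794450} = 2276418 \cdot \frac{1}{1937664} + \frac{1876438}{295734} = \frac{379403}{322944} + 1876438 \cdot \frac{1}{295734} = \frac{379403}{322944} + \frac{938219}{147867} = \frac{119697793379}{15917586816}$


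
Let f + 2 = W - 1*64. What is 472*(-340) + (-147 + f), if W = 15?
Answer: -160678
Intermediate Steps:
f = -51 (f = -2 + (15 - 1*64) = -2 + (15 - 64) = -2 - 49 = -51)
472*(-340) + (-147 + f) = 472*(-340) + (-147 - 51) = -160480 - 198 = -160678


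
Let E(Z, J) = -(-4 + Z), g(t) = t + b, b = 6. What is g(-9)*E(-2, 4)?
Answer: -18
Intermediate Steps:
g(t) = 6 + t (g(t) = t + 6 = 6 + t)
E(Z, J) = 4 - Z
g(-9)*E(-2, 4) = (6 - 9)*(4 - 1*(-2)) = -3*(4 + 2) = -3*6 = -18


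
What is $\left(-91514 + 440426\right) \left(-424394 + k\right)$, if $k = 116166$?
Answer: $-107544447936$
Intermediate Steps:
$\left(-91514 + 440426\right) \left(-424394 + k\right) = \left(-91514 + 440426\right) \left(-424394 + 116166\right) = 348912 \left(-308228\right) = -107544447936$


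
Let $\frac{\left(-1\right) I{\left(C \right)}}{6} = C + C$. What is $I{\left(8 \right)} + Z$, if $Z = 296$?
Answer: $200$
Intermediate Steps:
$I{\left(C \right)} = - 12 C$ ($I{\left(C \right)} = - 6 \left(C + C\right) = - 6 \cdot 2 C = - 12 C$)
$I{\left(8 \right)} + Z = \left(-12\right) 8 + 296 = -96 + 296 = 200$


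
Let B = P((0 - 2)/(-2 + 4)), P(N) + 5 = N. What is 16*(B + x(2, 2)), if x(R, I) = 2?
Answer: -64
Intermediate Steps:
P(N) = -5 + N
B = -6 (B = -5 + (0 - 2)/(-2 + 4) = -5 - 2/2 = -5 - 2*½ = -5 - 1 = -6)
16*(B + x(2, 2)) = 16*(-6 + 2) = 16*(-4) = -64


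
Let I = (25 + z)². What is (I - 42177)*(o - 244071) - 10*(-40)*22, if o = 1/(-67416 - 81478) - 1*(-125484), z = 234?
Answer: -219862973750508/74447 ≈ -2.9533e+9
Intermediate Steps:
I = 67081 (I = (25 + 234)² = 259² = 67081)
o = 18683814695/148894 (o = 1/(-148894) + 125484 = -1/148894 + 125484 = 18683814695/148894 ≈ 1.2548e+5)
(I - 42177)*(o - 244071) - 10*(-40)*22 = (67081 - 42177)*(18683814695/148894 - 244071) - 10*(-40)*22 = 24904*(-17656892779/148894) + 400*22 = -219863628884108/74447 + 8800 = -219862973750508/74447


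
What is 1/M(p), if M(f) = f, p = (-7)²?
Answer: 1/49 ≈ 0.020408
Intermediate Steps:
p = 49
1/M(p) = 1/49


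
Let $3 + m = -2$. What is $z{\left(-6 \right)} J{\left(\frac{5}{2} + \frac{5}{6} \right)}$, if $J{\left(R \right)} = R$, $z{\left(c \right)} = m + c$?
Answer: $- \frac{110}{3} \approx -36.667$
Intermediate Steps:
$m = -5$ ($m = -3 - 2 = -5$)
$z{\left(c \right)} = -5 + c$
$z{\left(-6 \right)} J{\left(\frac{5}{2} + \frac{5}{6} \right)} = \left(-5 - 6\right) \left(\frac{5}{2} + \frac{5}{6}\right) = - 11 \left(5 \cdot \frac{1}{2} + 5 \cdot \frac{1}{6}\right) = - 11 \left(\frac{5}{2} + \frac{5}{6}\right) = \left(-11\right) \frac{10}{3} = - \frac{110}{3}$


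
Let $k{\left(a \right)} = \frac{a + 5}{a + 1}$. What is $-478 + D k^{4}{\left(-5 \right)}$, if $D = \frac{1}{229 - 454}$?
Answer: $-478$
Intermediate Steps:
$D = - \frac{1}{225}$ ($D = \frac{1}{-225} = - \frac{1}{225} \approx -0.0044444$)
$k{\left(a \right)} = \frac{5 + a}{1 + a}$
$-478 + D k^{4}{\left(-5 \right)} = -478 - \frac{\left(\frac{5 - 5}{1 - 5}\right)^{4}}{225} = -478 - \frac{\left(\frac{1}{-4} \cdot 0\right)^{4}}{225} = -478 - \frac{\left(\left(- \frac{1}{4}\right) 0\right)^{4}}{225} = -478 - \frac{0^{4}}{225} = -478 - 0 = -478 + 0 = -478$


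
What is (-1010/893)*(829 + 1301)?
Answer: -2151300/893 ≈ -2409.1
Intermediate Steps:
(-1010/893)*(829 + 1301) = -1010*1/893*2130 = -1010/893*2130 = -2151300/893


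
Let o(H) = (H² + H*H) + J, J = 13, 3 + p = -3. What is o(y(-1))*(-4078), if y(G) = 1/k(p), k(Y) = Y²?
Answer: -17178575/324 ≈ -53020.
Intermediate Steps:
p = -6 (p = -3 - 3 = -6)
y(G) = 1/36 (y(G) = 1/((-6)²) = 1/36)
o(H) = 13 + 2*H² (o(H) = (H² + H*H) + 13 = (H² + H²) + 13 = 2*H² + 13 = 13 + 2*H²)
o(y(-1))*(-4078) = (13 + 2*(1/36)²)*(-4078) = (13 + 2*(1/1296))*(-4078) = (13 + 1/648)*(-4078) = (8425/648)*(-4078) = -17178575/324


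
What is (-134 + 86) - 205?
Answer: -253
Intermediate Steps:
(-134 + 86) - 205 = -48 - 205 = -253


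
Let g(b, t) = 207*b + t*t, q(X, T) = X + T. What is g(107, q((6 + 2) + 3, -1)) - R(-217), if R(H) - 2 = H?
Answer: 22464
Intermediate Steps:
R(H) = 2 + H
q(X, T) = T + X
g(b, t) = t² + 207*b (g(b, t) = 207*b + t² = t² + 207*b)
g(107, q((6 + 2) + 3, -1)) - R(-217) = ((-1 + ((6 + 2) + 3))² + 207*107) - (2 - 217) = ((-1 + (8 + 3))² + 22149) - 1*(-215) = ((-1 + 11)² + 22149) + 215 = (10² + 22149) + 215 = (100 + 22149) + 215 = 22249 + 215 = 22464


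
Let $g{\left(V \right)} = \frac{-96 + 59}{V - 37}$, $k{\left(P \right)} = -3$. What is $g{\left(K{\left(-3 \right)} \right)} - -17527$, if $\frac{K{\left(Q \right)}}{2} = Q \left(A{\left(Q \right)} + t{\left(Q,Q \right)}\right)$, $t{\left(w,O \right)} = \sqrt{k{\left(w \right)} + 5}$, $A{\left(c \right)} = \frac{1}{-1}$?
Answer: $\frac{15582650}{889} - \frac{222 \sqrt{2}}{889} \approx 17528.0$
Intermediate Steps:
$A{\left(c \right)} = -1$
$t{\left(w,O \right)} = \sqrt{2}$ ($t{\left(w,O \right)} = \sqrt{-3 + 5} = \sqrt{2}$)
$K{\left(Q \right)} = 2 Q \left(-1 + \sqrt{2}\right)$
$g{\left(V \right)} = - \frac{37}{-37 + V}$
$g{\left(K{\left(-3 \right)} \right)} - -17527 = - \frac{37}{-37 + 2 \left(-3\right) \left(-1 + \sqrt{2}\right)} - -17527 = - \frac{37}{-37 + \left(6 - 6 \sqrt{2}\right)} + 17527 = - \frac{37}{-31 - 6 \sqrt{2}} + 17527 = 17527 - \frac{37}{-31 - 6 \sqrt{2}}$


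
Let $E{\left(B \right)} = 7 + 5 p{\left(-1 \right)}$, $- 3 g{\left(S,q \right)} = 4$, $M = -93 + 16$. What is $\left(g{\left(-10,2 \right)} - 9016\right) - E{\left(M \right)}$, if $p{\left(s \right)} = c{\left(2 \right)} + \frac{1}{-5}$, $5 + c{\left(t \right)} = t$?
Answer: $- \frac{27025}{3} \approx -9008.3$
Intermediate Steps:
$M = -77$
$g{\left(S,q \right)} = - \frac{4}{3}$ ($g{\left(S,q \right)} = \left(- \frac{1}{3}\right) 4 = - \frac{4}{3}$)
$c{\left(t \right)} = -5 + t$
$p{\left(s \right)} = - \frac{16}{5}$ ($p{\left(s \right)} = \left(-5 + 2\right) + \frac{1}{-5} = -3 - \frac{1}{5} = - \frac{16}{5}$)
$E{\left(B \right)} = -9$ ($E{\left(B \right)} = 7 + 5 \left(- \frac{16}{5}\right) = 7 - 16 = -9$)
$\left(g{\left(-10,2 \right)} - 9016\right) - E{\left(M \right)} = \left(- \frac{4}{3} - 9016\right) - -9 = \left(- \frac{4}{3} - 9016\right) + 9 = - \frac{27052}{3} + 9 = - \frac{27025}{3}$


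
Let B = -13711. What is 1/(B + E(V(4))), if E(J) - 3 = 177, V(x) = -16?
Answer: -1/13531 ≈ -7.3904e-5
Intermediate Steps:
E(J) = 180 (E(J) = 3 + 177 = 180)
1/(B + E(V(4))) = 1/(-13711 + 180) = 1/(-13531) = -1/13531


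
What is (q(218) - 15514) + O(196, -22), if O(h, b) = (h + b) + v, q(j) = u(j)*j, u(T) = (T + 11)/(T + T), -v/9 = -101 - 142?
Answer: -26077/2 ≈ -13039.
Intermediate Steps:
v = 2187 (v = -9*(-101 - 142) = -9*(-243) = 2187)
u(T) = (11 + T)/(2*T) (u(T) = (11 + T)/((2*T)) = (11 + T)*(1/(2*T)) = (11 + T)/(2*T))
q(j) = 11/2 + j/2 (q(j) = ((11 + j)/(2*j))*j = 11/2 + j/2)
O(h, b) = 2187 + b + h (O(h, b) = (h + b) + 2187 = (b + h) + 2187 = 2187 + b + h)
(q(218) - 15514) + O(196, -22) = ((11/2 + (½)*218) - 15514) + (2187 - 22 + 196) = ((11/2 + 109) - 15514) + 2361 = (229/2 - 15514) + 2361 = -30799/2 + 2361 = -26077/2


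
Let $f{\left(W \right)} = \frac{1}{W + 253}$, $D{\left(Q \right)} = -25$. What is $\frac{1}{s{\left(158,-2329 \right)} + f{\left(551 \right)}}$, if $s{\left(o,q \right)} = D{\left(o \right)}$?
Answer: $- \frac{804}{20099} \approx -0.040002$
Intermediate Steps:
$f{\left(W \right)} = \frac{1}{253 + W}$
$s{\left(o,q \right)} = -25$
$\frac{1}{s{\left(158,-2329 \right)} + f{\left(551 \right)}} = \frac{1}{-25 + \frac{1}{253 + 551}} = \frac{1}{-25 + \frac{1}{804}} = \frac{1}{- \frac{20099}{804}} = - \frac{804}{20099}$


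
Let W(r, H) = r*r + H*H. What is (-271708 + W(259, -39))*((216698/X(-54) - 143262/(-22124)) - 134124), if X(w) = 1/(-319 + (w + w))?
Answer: 104097001858039677/5531 ≈ 1.8821e+13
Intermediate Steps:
X(w) = 1/(-319 + 2*w)
W(r, H) = H² + r² (W(r, H) = r² + H² = H² + r²)
(-271708 + W(259, -39))*((216698/X(-54) - 143262/(-22124)) - 134124) = (-271708 + ((-39)² + 259²))*((216698/(1/(-319 + 2*(-54))) - 143262/(-22124)) - 134124) = (-271708 + (1521 + 67081))*((216698/(1/(-319 - 108)) - 143262*(-1/22124)) - 134124) = (-271708 + 68602)*((216698/(1/(-427)) + 71631/11062) - 134124) = -203106*((216698/(-1/427) + 71631/11062) - 134124) = -203106*((216698*(-427) + 71631/11062) - 134124) = -203106*((-92530046 + 71631/11062) - 134124) = -203106*(-1023567297221/11062 - 134124) = -203106*(-1025050976909/11062) = 104097001858039677/5531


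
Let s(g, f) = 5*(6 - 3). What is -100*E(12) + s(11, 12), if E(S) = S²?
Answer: -14385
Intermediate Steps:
s(g, f) = 15 (s(g, f) = 5*3 = 15)
-100*E(12) + s(11, 12) = -100*12² + 15 = -100*144 + 15 = -14400 + 15 = -14385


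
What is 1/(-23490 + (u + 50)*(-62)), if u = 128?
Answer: -1/34526 ≈ -2.8964e-5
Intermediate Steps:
1/(-23490 + (u + 50)*(-62)) = 1/(-23490 + (128 + 50)*(-62)) = 1/(-23490 + 178*(-62)) = 1/(-23490 - 11036) = 1/(-34526) = -1/34526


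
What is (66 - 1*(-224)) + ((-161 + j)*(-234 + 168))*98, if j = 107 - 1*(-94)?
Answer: -258430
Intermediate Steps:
j = 201 (j = 107 + 94 = 201)
(66 - 1*(-224)) + ((-161 + j)*(-234 + 168))*98 = (66 - 1*(-224)) + ((-161 + 201)*(-234 + 168))*98 = (66 + 224) + (40*(-66))*98 = 290 - 2640*98 = 290 - 258720 = -258430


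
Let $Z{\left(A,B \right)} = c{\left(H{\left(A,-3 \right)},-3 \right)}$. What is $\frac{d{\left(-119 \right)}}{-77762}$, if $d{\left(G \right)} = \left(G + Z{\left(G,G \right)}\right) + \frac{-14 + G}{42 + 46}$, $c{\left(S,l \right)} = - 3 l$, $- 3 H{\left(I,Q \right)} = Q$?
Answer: $\frac{9813}{6843056} \approx 0.001434$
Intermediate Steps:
$H{\left(I,Q \right)} = - \frac{Q}{3}$
$Z{\left(A,B \right)} = 9$ ($Z{\left(A,B \right)} = \left(-3\right) \left(-3\right) = 9$)
$d{\left(G \right)} = \frac{389}{44} + \frac{89 G}{88}$ ($d{\left(G \right)} = \left(G + 9\right) + \frac{-14 + G}{42 + 46} = \left(9 + G\right) + \frac{-14 + G}{88} = \left(9 + G\right) + \left(-14 + G\right) \frac{1}{88} = \left(9 + G\right) + \left(- \frac{7}{44} + \frac{G}{88}\right) = \frac{389}{44} + \frac{89 G}{88}$)
$\frac{d{\left(-119 \right)}}{-77762} = \frac{\frac{389}{44} + \frac{89}{88} \left(-119\right)}{-77762} = \left(\frac{389}{44} - \frac{10591}{88}\right) \left(- \frac{1}{77762}\right) = \left(- \frac{9813}{88}\right) \left(- \frac{1}{77762}\right) = \frac{9813}{6843056}$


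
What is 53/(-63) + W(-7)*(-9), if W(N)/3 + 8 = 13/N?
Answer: 16714/63 ≈ 265.30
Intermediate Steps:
W(N) = -24 + 39/N (W(N) = -24 + 3*(13/N) = -24 + 39/N)
53/(-63) + W(-7)*(-9) = 53/(-63) + (-24 + 39/(-7))*(-9) = 53*(-1/63) + (-24 + 39*(-⅐))*(-9) = -53/63 + (-24 - 39/7)*(-9) = -53/63 - 207/7*(-9) = -53/63 + 1863/7 = 16714/63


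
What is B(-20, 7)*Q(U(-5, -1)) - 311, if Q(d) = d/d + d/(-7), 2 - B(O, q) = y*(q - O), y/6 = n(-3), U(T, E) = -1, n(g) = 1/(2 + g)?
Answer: -865/7 ≈ -123.57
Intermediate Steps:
y = -6 (y = 6/(2 - 3) = 6/(-1) = 6*(-1) = -6)
B(O, q) = 2 - 6*O + 6*q (B(O, q) = 2 - (-6)*(q - O) = 2 - (-6*q + 6*O) = 2 + (-6*O + 6*q) = 2 - 6*O + 6*q)
Q(d) = 1 - d/7 (Q(d) = 1 + d*(-⅐) = 1 - d/7)
B(-20, 7)*Q(U(-5, -1)) - 311 = (2 - 6*(-20) + 6*7)*(1 - ⅐*(-1)) - 311 = (2 + 120 + 42)*(1 + ⅐) - 311 = 164*(8/7) - 311 = 1312/7 - 311 = -865/7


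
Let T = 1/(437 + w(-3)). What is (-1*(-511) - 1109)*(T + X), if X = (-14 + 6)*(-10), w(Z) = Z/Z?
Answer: -10477259/219 ≈ -47841.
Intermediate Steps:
w(Z) = 1
T = 1/438 (T = 1/(437 + 1) = 1/438 ≈ 0.0022831)
X = 80 (X = -8*(-10) = 80)
(-1*(-511) - 1109)*(T + X) = (-1*(-511) - 1109)*(1/438 + 80) = (511 - 1109)*(35041/438) = -598*35041/438 = -10477259/219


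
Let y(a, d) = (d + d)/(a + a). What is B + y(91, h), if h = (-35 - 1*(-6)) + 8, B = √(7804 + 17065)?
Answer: -3/13 + √24869 ≈ 157.47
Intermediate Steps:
B = √24869 ≈ 157.70
h = -21 (h = (-35 + 6) + 8 = -29 + 8 = -21)
y(a, d) = d/a (y(a, d) = (2*d)/((2*a)) = (2*d)*(1/(2*a)) = d/a)
B + y(91, h) = √24869 - 21/91 = √24869 - 21*1/91 = √24869 - 3/13 = -3/13 + √24869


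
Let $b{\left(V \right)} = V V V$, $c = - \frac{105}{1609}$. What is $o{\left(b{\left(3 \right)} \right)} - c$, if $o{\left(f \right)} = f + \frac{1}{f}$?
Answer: $\frac{1177405}{43443} \approx 27.102$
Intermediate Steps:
$c = - \frac{105}{1609}$ ($c = \left(-105\right) \frac{1}{1609} = - \frac{105}{1609} \approx -0.065258$)
$b{\left(V \right)} = V^{3}$ ($b{\left(V \right)} = V^{2} V = V^{3}$)
$o{\left(b{\left(3 \right)} \right)} - c = \left(3^{3} + \frac{1}{3^{3}}\right) - - \frac{105}{1609} = \left(27 + \frac{1}{27}\right) + \frac{105}{1609} = \frac{730}{27} + \frac{105}{1609} = \frac{1177405}{43443}$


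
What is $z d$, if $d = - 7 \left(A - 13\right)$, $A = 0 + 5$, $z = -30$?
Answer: $-1680$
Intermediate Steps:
$A = 5$
$d = 56$ ($d = - 7 \left(5 - 13\right) = \left(-7\right) \left(-8\right) = 56$)
$z d = \left(-30\right) 56 = -1680$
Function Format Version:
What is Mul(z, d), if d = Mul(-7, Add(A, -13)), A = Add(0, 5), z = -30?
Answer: -1680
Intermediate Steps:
A = 5
d = 56 (d = Mul(-7, Add(5, -13)) = Mul(-7, -8) = 56)
Mul(z, d) = Mul(-30, 56) = -1680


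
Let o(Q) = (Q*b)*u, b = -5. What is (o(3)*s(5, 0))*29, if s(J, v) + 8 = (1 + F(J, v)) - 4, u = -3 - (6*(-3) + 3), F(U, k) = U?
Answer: 31320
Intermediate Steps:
u = 12 (u = -3 - (-18 + 3) = -3 - 1*(-15) = -3 + 15 = 12)
s(J, v) = -11 + J (s(J, v) = -8 + ((1 + J) - 4) = -8 + (-3 + J) = -11 + J)
o(Q) = -60*Q (o(Q) = (Q*(-5))*12 = -5*Q*12 = -60*Q)
(o(3)*s(5, 0))*29 = ((-60*3)*(-11 + 5))*29 = -180*(-6)*29 = 1080*29 = 31320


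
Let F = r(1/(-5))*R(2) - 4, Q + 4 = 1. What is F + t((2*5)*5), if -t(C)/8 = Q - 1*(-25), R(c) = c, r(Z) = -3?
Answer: -186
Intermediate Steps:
Q = -3 (Q = -4 + 1 = -3)
t(C) = -176 (t(C) = -8*(-3 - 1*(-25)) = -8*(-3 + 25) = -8*22 = -176)
F = -10 (F = -3*2 - 4 = -6 - 4 = -10)
F + t((2*5)*5) = -10 - 176 = -186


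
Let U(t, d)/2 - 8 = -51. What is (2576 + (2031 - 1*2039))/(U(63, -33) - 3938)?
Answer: -321/503 ≈ -0.63817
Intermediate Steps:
U(t, d) = -86 (U(t, d) = 16 + 2*(-51) = 16 - 102 = -86)
(2576 + (2031 - 1*2039))/(U(63, -33) - 3938) = (2576 + (2031 - 1*2039))/(-86 - 3938) = (2576 + (2031 - 2039))/(-4024) = (2576 - 8)*(-1/4024) = 2568*(-1/4024) = -321/503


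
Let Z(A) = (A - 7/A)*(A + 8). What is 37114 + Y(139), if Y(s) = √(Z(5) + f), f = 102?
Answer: 37114 + 2*√930/5 ≈ 37126.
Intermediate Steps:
Z(A) = (8 + A)*(A - 7/A) (Z(A) = (A - 7/A)*(8 + A) = (8 + A)*(A - 7/A))
Y(s) = 2*√930/5 (Y(s) = √((-7 + 5² - 56/5 + 8*5) + 102) = √((-7 + 25 - 56*⅕ + 40) + 102) = √((-7 + 25 - 56/5 + 40) + 102) = √(234/5 + 102) = √(744/5) = 2*√930/5)
37114 + Y(139) = 37114 + 2*√930/5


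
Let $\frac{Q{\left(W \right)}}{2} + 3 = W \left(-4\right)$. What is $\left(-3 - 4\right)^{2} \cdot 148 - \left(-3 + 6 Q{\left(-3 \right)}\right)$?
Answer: $7147$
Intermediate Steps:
$Q{\left(W \right)} = -6 - 8 W$ ($Q{\left(W \right)} = -6 + 2 W \left(-4\right) = -6 + 2 \left(- 4 W\right) = -6 - 8 W$)
$\left(-3 - 4\right)^{2} \cdot 148 - \left(-3 + 6 Q{\left(-3 \right)}\right) = \left(-3 - 4\right)^{2} \cdot 148 + \left(3 - 6 \left(-6 - -24\right)\right) = \left(-7\right)^{2} \cdot 148 + \left(3 - 6 \left(-6 + 24\right)\right) = 49 \cdot 148 + \left(3 - 108\right) = 7252 + \left(3 - 108\right) = 7252 - 105 = 7147$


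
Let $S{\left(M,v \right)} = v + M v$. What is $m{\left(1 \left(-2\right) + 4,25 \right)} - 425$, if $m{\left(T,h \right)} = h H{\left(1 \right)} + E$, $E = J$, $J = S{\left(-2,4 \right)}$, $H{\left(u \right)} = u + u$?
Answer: $-379$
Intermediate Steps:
$H{\left(u \right)} = 2 u$
$J = -4$ ($J = 4 \left(1 - 2\right) = 4 \left(-1\right) = -4$)
$E = -4$
$m{\left(T,h \right)} = -4 + 2 h$ ($m{\left(T,h \right)} = h 2 \cdot 1 - 4 = h 2 - 4 = 2 h - 4 = -4 + 2 h$)
$m{\left(1 \left(-2\right) + 4,25 \right)} - 425 = \left(-4 + 2 \cdot 25\right) - 425 = \left(-4 + 50\right) - 425 = 46 - 425 = -379$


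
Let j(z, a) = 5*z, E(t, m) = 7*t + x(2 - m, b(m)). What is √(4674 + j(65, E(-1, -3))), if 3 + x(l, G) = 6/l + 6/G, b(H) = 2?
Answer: √4999 ≈ 70.704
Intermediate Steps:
x(l, G) = -3 + 6/G + 6/l (x(l, G) = -3 + (6/l + 6/G) = -3 + (6/G + 6/l) = -3 + 6/G + 6/l)
E(t, m) = 6/(2 - m) + 7*t (E(t, m) = 7*t + (-3 + 6/2 + 6/(2 - m)) = 7*t + (-3 + 6*(½) + 6/(2 - m)) = 7*t + (-3 + 3 + 6/(2 - m)) = 7*t + 6/(2 - m) = 6/(2 - m) + 7*t)
√(4674 + j(65, E(-1, -3))) = √(4674 + 5*65) = √(4674 + 325) = √4999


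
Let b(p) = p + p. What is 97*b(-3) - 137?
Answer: -719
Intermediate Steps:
b(p) = 2*p
97*b(-3) - 137 = 97*(2*(-3)) - 137 = 97*(-6) - 137 = -582 - 137 = -719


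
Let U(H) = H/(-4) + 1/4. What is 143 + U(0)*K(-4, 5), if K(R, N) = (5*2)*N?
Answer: 311/2 ≈ 155.50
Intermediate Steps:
U(H) = ¼ - H/4 (U(H) = H*(-¼) + 1*(¼) = -H/4 + ¼ = ¼ - H/4)
K(R, N) = 10*N
143 + U(0)*K(-4, 5) = 143 + (¼ - ¼*0)*(10*5) = 143 + (¼ + 0)*50 = 143 + (¼)*50 = 143 + 25/2 = 311/2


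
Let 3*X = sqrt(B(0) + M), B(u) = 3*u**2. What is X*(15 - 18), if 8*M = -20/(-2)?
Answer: -sqrt(5)/2 ≈ -1.1180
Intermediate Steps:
M = 5/4 (M = (-20/(-2))/8 = (-20*(-1/2))/8 = (1/8)*10 = 5/4 ≈ 1.2500)
X = sqrt(5)/6 (X = sqrt(3*0**2 + 5/4)/3 = sqrt(3*0 + 5/4)/3 = sqrt(0 + 5/4)/3 = sqrt(5/4)/3 = (sqrt(5)/2)/3 = sqrt(5)/6 ≈ 0.37268)
X*(15 - 18) = (sqrt(5)/6)*(15 - 18) = (sqrt(5)/6)*(-3) = -sqrt(5)/2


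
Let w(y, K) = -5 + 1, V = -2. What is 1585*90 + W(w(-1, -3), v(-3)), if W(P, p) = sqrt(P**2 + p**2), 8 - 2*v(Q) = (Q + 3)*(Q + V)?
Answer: 142650 + 4*sqrt(2) ≈ 1.4266e+5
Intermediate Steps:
v(Q) = 4 - (-2 + Q)*(3 + Q)/2 (v(Q) = 4 - (Q + 3)*(Q - 2)/2 = 4 - (3 + Q)*(-2 + Q)/2 = 4 - (-2 + Q)*(3 + Q)/2)
w(y, K) = -4
1585*90 + W(w(-1, -3), v(-3)) = 1585*90 + sqrt((-4)**2 + (7 - 1/2*(-3) - 1/2*(-3)**2)**2) = 142650 + sqrt(16 + (7 + 3/2 - 1/2*9)**2) = 142650 + sqrt(16 + (7 + 3/2 - 9/2)**2) = 142650 + sqrt(16 + 4**2) = 142650 + sqrt(16 + 16) = 142650 + sqrt(32) = 142650 + 4*sqrt(2)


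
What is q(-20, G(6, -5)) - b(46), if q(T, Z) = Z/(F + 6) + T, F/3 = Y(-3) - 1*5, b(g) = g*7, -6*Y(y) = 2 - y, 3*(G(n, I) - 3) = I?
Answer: -23606/69 ≈ -342.12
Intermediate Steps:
G(n, I) = 3 + I/3
Y(y) = -1/3 + y/6 (Y(y) = -(2 - y)/6 = -1/3 + y/6)
b(g) = 7*g
F = -35/2 (F = 3*((-1/3 + (1/6)*(-3)) - 1*5) = 3*((-1/3 - 1/2) - 5) = 3*(-5/6 - 5) = 3*(-35/6) = -35/2 ≈ -17.500)
q(T, Z) = T - 2*Z/23 (q(T, Z) = Z/(-35/2 + 6) + T = Z/(-23/2) + T = -2*Z/23 + T = T - 2*Z/23)
q(-20, G(6, -5)) - b(46) = (-20 - 2*(3 + (1/3)*(-5))/23) - 7*46 = (-20 - 2*(3 - 5/3)/23) - 1*322 = (-20 - 2/23*4/3) - 322 = (-20 - 8/69) - 322 = -1388/69 - 322 = -23606/69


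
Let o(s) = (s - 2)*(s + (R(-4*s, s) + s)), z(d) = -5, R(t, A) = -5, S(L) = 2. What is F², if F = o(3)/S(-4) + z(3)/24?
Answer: 49/576 ≈ 0.085069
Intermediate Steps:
o(s) = (-5 + 2*s)*(-2 + s) (o(s) = (s - 2)*(s + (-5 + s)) = (-2 + s)*(-5 + 2*s) = (-5 + 2*s)*(-2 + s))
F = 7/24 (F = (10 - 9*3 + 2*3²)/2 - 5/24 = (10 - 27 + 2*9)*(½) - 5*1/24 = (10 - 27 + 18)*(½) - 5/24 = 1*(½) - 5/24 = ½ - 5/24 = 7/24 ≈ 0.29167)
F² = (7/24)² = 49/576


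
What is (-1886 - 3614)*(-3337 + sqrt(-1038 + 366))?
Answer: 18353500 - 22000*I*sqrt(42) ≈ 1.8354e+7 - 1.4258e+5*I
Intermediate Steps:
(-1886 - 3614)*(-3337 + sqrt(-1038 + 366)) = -5500*(-3337 + sqrt(-672)) = -5500*(-3337 + 4*I*sqrt(42)) = 18353500 - 22000*I*sqrt(42)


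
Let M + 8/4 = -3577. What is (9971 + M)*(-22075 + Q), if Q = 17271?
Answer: -30707168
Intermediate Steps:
M = -3579 (M = -2 - 3577 = -3579)
(9971 + M)*(-22075 + Q) = (9971 - 3579)*(-22075 + 17271) = 6392*(-4804) = -30707168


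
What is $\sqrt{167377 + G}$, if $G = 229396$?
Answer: $\sqrt{396773} \approx 629.9$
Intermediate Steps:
$\sqrt{167377 + G} = \sqrt{167377 + 229396} = \sqrt{396773}$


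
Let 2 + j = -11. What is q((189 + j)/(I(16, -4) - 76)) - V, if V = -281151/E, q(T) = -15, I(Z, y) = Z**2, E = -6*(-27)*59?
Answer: 1701/118 ≈ 14.415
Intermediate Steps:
E = 9558 (E = 162*59 = 9558)
j = -13 (j = -2 - 11 = -13)
V = -3471/118 (V = -281151/9558 = -281151*1/9558 = -3471/118 ≈ -29.415)
q((189 + j)/(I(16, -4) - 76)) - V = -15 - 1*(-3471/118) = -15 + 3471/118 = 1701/118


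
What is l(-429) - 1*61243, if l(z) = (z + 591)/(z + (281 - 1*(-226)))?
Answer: -796132/13 ≈ -61241.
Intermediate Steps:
l(z) = (591 + z)/(507 + z) (l(z) = (591 + z)/(z + (281 + 226)) = (591 + z)/(z + 507) = (591 + z)/(507 + z))
l(-429) - 1*61243 = (591 - 429)/(507 - 429) - 1*61243 = 162/78 - 61243 = (1/78)*162 - 61243 = 27/13 - 61243 = -796132/13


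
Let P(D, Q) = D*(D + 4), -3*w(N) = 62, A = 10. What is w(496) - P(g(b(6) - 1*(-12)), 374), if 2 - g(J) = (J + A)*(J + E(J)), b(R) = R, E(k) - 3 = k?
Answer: -3551282/3 ≈ -1.1838e+6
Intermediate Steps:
E(k) = 3 + k
w(N) = -62/3 (w(N) = -⅓*62 = -62/3)
g(J) = 2 - (3 + 2*J)*(10 + J) (g(J) = 2 - (J + 10)*(J + (3 + J)) = 2 - (10 + J)*(3 + 2*J) = 2 - (3 + 2*J)*(10 + J))
P(D, Q) = D*(4 + D)
w(496) - P(g(b(6) - 1*(-12)), 374) = -62/3 - (-28 - 23*(6 - 1*(-12)) - 2*(6 - 1*(-12))²)*(4 + (-28 - 23*(6 - 1*(-12)) - 2*(6 - 1*(-12))²)) = -62/3 - (-28 - 23*(6 + 12) - 2*(6 + 12)²)*(4 + (-28 - 23*(6 + 12) - 2*(6 + 12)²)) = -62/3 - (-28 - 23*18 - 2*18²)*(4 + (-28 - 23*18 - 2*18²)) = -62/3 - (-28 - 414 - 2*324)*(4 + (-28 - 414 - 2*324)) = -62/3 - (-28 - 414 - 648)*(4 + (-28 - 414 - 648)) = -62/3 - (-1090)*(4 - 1090) = -62/3 - (-1090)*(-1086) = -62/3 - 1*1183740 = -62/3 - 1183740 = -3551282/3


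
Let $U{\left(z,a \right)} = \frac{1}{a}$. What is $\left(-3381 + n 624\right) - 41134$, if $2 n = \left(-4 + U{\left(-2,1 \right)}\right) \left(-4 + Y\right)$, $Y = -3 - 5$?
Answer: $-33283$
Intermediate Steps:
$Y = -8$
$n = 18$ ($n = \frac{\left(-4 + 1^{-1}\right) \left(-4 - 8\right)}{2} = \frac{\left(-4 + 1\right) \left(-12\right)}{2} = \frac{\left(-3\right) \left(-12\right)}{2} = \frac{1}{2} \cdot 36 = 18$)
$\left(-3381 + n 624\right) - 41134 = \left(-3381 + 18 \cdot 624\right) - 41134 = \left(-3381 + 11232\right) - 41134 = 7851 - 41134 = -33283$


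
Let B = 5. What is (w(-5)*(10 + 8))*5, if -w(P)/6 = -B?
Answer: 2700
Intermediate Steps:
w(P) = 30 (w(P) = -(-6)*5 = -6*(-5) = 30)
(w(-5)*(10 + 8))*5 = (30*(10 + 8))*5 = (30*18)*5 = 540*5 = 2700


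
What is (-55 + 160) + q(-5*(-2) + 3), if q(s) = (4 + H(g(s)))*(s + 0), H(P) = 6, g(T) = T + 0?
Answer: 235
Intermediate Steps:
g(T) = T
q(s) = 10*s (q(s) = (4 + 6)*(s + 0) = 10*s)
(-55 + 160) + q(-5*(-2) + 3) = (-55 + 160) + 10*(-5*(-2) + 3) = 105 + 10*(10 + 3) = 105 + 10*13 = 105 + 130 = 235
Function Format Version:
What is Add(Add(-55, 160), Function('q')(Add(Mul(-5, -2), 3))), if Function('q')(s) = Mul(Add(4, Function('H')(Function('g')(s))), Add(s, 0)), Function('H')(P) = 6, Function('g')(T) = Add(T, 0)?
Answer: 235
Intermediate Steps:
Function('g')(T) = T
Function('q')(s) = Mul(10, s) (Function('q')(s) = Mul(Add(4, 6), Add(s, 0)) = Mul(10, s))
Add(Add(-55, 160), Function('q')(Add(Mul(-5, -2), 3))) = Add(Add(-55, 160), Mul(10, Add(Mul(-5, -2), 3))) = Add(105, Mul(10, Add(10, 3))) = Add(105, Mul(10, 13)) = Add(105, 130) = 235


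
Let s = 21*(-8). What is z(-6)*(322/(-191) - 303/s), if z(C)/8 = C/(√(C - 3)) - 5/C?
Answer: 6295/8022 + 2518*I/1337 ≈ 0.78472 + 1.8833*I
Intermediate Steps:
s = -168
z(C) = -40/C + 8*C/√(-3 + C) (z(C) = 8*(C/(√(C - 3)) - 5/C) = 8*(C/(√(-3 + C)) - 5/C) = 8*(C/√(-3 + C) - 5/C) = 8*(-5/C + C/√(-3 + C)) = -40/C + 8*C/√(-3 + C))
z(-6)*(322/(-191) - 303/s) = (-40/(-6) + 8*(-6)/√(-3 - 6))*(322/(-191) - 303/(-168)) = (-40*(-⅙) + 8*(-6)/√(-9))*(322*(-1/191) - 303*(-1/168)) = (20/3 + 8*(-6)*(-I/3))*(-322/191 + 101/56) = (20/3 + 16*I)*(1259/10696) = 6295/8022 + 2518*I/1337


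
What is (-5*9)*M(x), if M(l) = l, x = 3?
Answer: -135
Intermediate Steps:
(-5*9)*M(x) = -5*9*3 = -45*3 = -135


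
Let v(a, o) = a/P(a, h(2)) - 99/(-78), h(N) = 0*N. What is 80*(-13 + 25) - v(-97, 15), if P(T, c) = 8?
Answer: 100969/104 ≈ 970.86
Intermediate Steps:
h(N) = 0
v(a, o) = 33/26 + a/8 (v(a, o) = a/8 - 99/(-78) = a*(1/8) - 99*(-1/78) = a/8 + 33/26 = 33/26 + a/8)
80*(-13 + 25) - v(-97, 15) = 80*(-13 + 25) - (33/26 + (1/8)*(-97)) = 80*12 - (33/26 - 97/8) = 960 - 1*(-1129/104) = 960 + 1129/104 = 100969/104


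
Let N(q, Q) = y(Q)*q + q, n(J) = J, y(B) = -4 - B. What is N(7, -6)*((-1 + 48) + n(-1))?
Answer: 966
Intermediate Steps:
N(q, Q) = q + q*(-4 - Q) (N(q, Q) = (-4 - Q)*q + q = q*(-4 - Q) + q = q + q*(-4 - Q))
N(7, -6)*((-1 + 48) + n(-1)) = (-1*7*(3 - 6))*((-1 + 48) - 1) = (-1*7*(-3))*(47 - 1) = 21*46 = 966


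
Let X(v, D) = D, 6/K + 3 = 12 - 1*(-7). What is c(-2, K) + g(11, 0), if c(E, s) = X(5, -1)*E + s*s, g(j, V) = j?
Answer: 841/64 ≈ 13.141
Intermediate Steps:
K = 3/8 (K = 6/(-3 + (12 - 1*(-7))) = 6/(-3 + (12 + 7)) = 6/(-3 + 19) = 6/16 = 6*(1/16) = 3/8 ≈ 0.37500)
c(E, s) = s² - E (c(E, s) = -E + s*s = -E + s² = s² - E)
c(-2, K) + g(11, 0) = ((3/8)² - 1*(-2)) + 11 = (9/64 + 2) + 11 = 137/64 + 11 = 841/64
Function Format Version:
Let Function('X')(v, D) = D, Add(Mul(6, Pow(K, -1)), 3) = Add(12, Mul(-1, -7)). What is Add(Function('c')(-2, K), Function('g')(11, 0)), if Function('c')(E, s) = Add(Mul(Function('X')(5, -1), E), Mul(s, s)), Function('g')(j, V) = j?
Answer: Rational(841, 64) ≈ 13.141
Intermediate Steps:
K = Rational(3, 8) (K = Mul(6, Pow(Add(-3, Add(12, Mul(-1, -7))), -1)) = Mul(6, Pow(Add(-3, Add(12, 7)), -1)) = Mul(6, Pow(Add(-3, 19), -1)) = Mul(6, Pow(16, -1)) = Mul(6, Rational(1, 16)) = Rational(3, 8) ≈ 0.37500)
Function('c')(E, s) = Add(Pow(s, 2), Mul(-1, E)) (Function('c')(E, s) = Add(Mul(-1, E), Mul(s, s)) = Add(Mul(-1, E), Pow(s, 2)) = Add(Pow(s, 2), Mul(-1, E)))
Add(Function('c')(-2, K), Function('g')(11, 0)) = Add(Add(Pow(Rational(3, 8), 2), Mul(-1, -2)), 11) = Add(Add(Rational(9, 64), 2), 11) = Add(Rational(137, 64), 11) = Rational(841, 64)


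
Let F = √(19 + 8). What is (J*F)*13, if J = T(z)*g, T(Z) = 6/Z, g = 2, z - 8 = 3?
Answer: 468*√3/11 ≈ 73.691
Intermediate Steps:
z = 11 (z = 8 + 3 = 11)
F = 3*√3 (F = √27 = 3*√3 ≈ 5.1962)
J = 12/11 (J = (6/11)*2 = 12/11 ≈ 1.0909)
(J*F)*13 = (12*(3*√3)/11)*13 = (36*√3/11)*13 = 468*√3/11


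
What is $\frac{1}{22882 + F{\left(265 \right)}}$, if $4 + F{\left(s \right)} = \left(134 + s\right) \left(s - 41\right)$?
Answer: $\frac{1}{112254} \approx 8.9084 \cdot 10^{-6}$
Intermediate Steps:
$F{\left(s \right)} = -4 + \left(-41 + s\right) \left(134 + s\right)$ ($F{\left(s \right)} = -4 + \left(134 + s\right) \left(s - 41\right) = -4 + \left(134 + s\right) \left(-41 + s\right) = -4 + \left(-41 + s\right) \left(134 + s\right)$)
$\frac{1}{22882 + F{\left(265 \right)}} = \frac{1}{22882 + \left(-5498 + 265^{2} + 93 \cdot 265\right)} = \frac{1}{22882 + \left(-5498 + 70225 + 24645\right)} = \frac{1}{22882 + 89372} = \frac{1}{112254}$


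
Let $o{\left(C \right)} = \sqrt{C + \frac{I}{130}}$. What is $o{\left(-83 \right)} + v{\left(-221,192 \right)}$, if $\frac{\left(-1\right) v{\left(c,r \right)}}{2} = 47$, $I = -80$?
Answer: $-94 + \frac{i \sqrt{14131}}{13} \approx -94.0 + 9.1441 i$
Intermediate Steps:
$o{\left(C \right)} = \sqrt{- \frac{8}{13} + C}$ ($o{\left(C \right)} = \sqrt{C - \frac{80}{130}} = \sqrt{C - \frac{8}{13}} = \sqrt{- \frac{8}{13} + C}$)
$v{\left(c,r \right)} = -94$ ($v{\left(c,r \right)} = \left(-2\right) 47 = -94$)
$o{\left(-83 \right)} + v{\left(-221,192 \right)} = \frac{\sqrt{-104 + 169 \left(-83\right)}}{13} - 94 = \frac{\sqrt{-104 - 14027}}{13} - 94 = \frac{\sqrt{-14131}}{13} - 94 = \frac{i \sqrt{14131}}{13} - 94 = -94 + \frac{i \sqrt{14131}}{13}$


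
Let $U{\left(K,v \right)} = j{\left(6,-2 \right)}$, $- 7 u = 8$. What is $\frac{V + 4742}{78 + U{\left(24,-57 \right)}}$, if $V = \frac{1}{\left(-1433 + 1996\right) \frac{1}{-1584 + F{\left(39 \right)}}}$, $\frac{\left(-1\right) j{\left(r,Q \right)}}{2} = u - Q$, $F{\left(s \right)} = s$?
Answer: $\frac{18677407}{300642} \approx 62.125$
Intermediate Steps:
$u = - \frac{8}{7}$ ($u = \left(- \frac{1}{7}\right) 8 = - \frac{8}{7} \approx -1.1429$)
$j{\left(r,Q \right)} = \frac{16}{7} + 2 Q$ ($j{\left(r,Q \right)} = - 2 \left(- \frac{8}{7} - Q\right) = \frac{16}{7} + 2 Q$)
$U{\left(K,v \right)} = - \frac{12}{7}$ ($U{\left(K,v \right)} = \frac{16}{7} + 2 \left(-2\right) = \frac{16}{7} - 4 = - \frac{12}{7}$)
$V = - \frac{1545}{563}$ ($V = \frac{1}{\left(-1433 + 1996\right) \frac{1}{-1584 + 39}} = \frac{1}{563 \frac{1}{-1545}} = \frac{1}{563 \left(- \frac{1}{1545}\right)} = \frac{1}{- \frac{563}{1545}} = - \frac{1545}{563} \approx -2.7442$)
$\frac{V + 4742}{78 + U{\left(24,-57 \right)}} = \frac{- \frac{1545}{563} + 4742}{78 - \frac{12}{7}} = \frac{2668201}{563 \cdot \frac{534}{7}} = \frac{2668201}{563} \cdot \frac{7}{534} = \frac{18677407}{300642}$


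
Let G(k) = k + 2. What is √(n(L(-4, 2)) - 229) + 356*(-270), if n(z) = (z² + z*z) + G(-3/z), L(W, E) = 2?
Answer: -96120 + 21*I*√2/2 ≈ -96120.0 + 14.849*I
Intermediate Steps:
G(k) = 2 + k
n(z) = 2 - 3/z + 2*z² (n(z) = (z² + z*z) + (2 - 3/z) = (z² + z²) + (2 - 3/z) = 2*z² + (2 - 3/z) = 2 - 3/z + 2*z²)
√(n(L(-4, 2)) - 229) + 356*(-270) = √((2 - 3/2 + 2*2²) - 229) + 356*(-270) = √((2 - 3*½ + 2*4) - 229) - 96120 = √((2 - 3/2 + 8) - 229) - 96120 = √(17/2 - 229) - 96120 = √(-441/2) - 96120 = 21*I*√2/2 - 96120 = -96120 + 21*I*√2/2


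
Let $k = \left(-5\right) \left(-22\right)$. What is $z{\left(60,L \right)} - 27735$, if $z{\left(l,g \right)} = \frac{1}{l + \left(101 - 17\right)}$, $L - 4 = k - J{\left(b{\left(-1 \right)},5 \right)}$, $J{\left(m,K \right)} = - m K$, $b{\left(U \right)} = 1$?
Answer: $- \frac{3993839}{144} \approx -27735.0$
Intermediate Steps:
$J{\left(m,K \right)} = - K m$
$k = 110$
$L = 119$ ($L = 4 + \left(110 - \left(-1\right) 5 \cdot 1\right) = 4 + \left(110 - -5\right) = 4 + \left(110 + 5\right) = 4 + 115 = 119$)
$z{\left(l,g \right)} = \frac{1}{84 + l}$ ($z{\left(l,g \right)} = \frac{1}{l + 84} = \frac{1}{84 + l}$)
$z{\left(60,L \right)} - 27735 = \frac{1}{84 + 60} - 27735 = \frac{1}{144} - 27735 = - \frac{3993839}{144}$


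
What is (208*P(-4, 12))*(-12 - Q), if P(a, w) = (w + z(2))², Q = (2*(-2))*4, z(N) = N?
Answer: 163072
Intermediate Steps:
Q = -16 (Q = -4*4 = -16)
P(a, w) = (2 + w)² (P(a, w) = (w + 2)² = (2 + w)²)
(208*P(-4, 12))*(-12 - Q) = (208*(2 + 12)²)*(-12 - 1*(-16)) = (208*14²)*(-12 + 16) = (208*196)*4 = 40768*4 = 163072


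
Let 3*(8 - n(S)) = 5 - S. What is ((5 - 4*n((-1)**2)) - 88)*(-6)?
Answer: 658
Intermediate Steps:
n(S) = 19/3 + S/3 (n(S) = 8 - (5 - S)/3 = 8 + (-5/3 + S/3) = 19/3 + S/3)
((5 - 4*n((-1)**2)) - 88)*(-6) = ((5 - 4*(19/3 + (1/3)*(-1)**2)) - 88)*(-6) = ((5 - 4*(19/3 + (1/3)*1)) - 88)*(-6) = ((5 - 4*(19/3 + 1/3)) - 88)*(-6) = ((5 - 4*20/3) - 88)*(-6) = ((5 - 80/3) - 88)*(-6) = (-65/3 - 88)*(-6) = -329/3*(-6) = 658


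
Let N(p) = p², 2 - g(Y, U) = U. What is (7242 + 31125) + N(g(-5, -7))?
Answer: 38448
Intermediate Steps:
g(Y, U) = 2 - U
(7242 + 31125) + N(g(-5, -7)) = (7242 + 31125) + (2 - 1*(-7))² = 38367 + (2 + 7)² = 38367 + 9² = 38367 + 81 = 38448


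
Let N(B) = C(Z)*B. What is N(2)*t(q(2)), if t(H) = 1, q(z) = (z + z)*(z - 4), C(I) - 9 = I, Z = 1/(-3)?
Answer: 52/3 ≈ 17.333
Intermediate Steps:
Z = -1/3 ≈ -0.33333
C(I) = 9 + I
N(B) = 26*B/3 (N(B) = (9 - 1/3)*B = 26*B/3)
q(z) = 2*z*(-4 + z) (q(z) = (2*z)*(-4 + z) = 2*z*(-4 + z))
N(2)*t(q(2)) = ((26/3)*2)*1 = (52/3)*1 = 52/3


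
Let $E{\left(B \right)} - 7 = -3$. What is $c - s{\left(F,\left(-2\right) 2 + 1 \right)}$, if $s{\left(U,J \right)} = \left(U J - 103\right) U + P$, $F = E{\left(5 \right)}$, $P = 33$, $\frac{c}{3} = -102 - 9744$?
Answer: $-29111$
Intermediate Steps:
$E{\left(B \right)} = 4$ ($E{\left(B \right)} = 7 - 3 = 4$)
$c = -29538$ ($c = 3 \left(-102 - 9744\right) = 3 \left(-9846\right) = -29538$)
$F = 4$
$s{\left(U,J \right)} = 33 + U \left(-103 + J U\right)$ ($s{\left(U,J \right)} = \left(U J - 103\right) U + 33 = \left(J U - 103\right) U + 33 = \left(-103 + J U\right) U + 33 = U \left(-103 + J U\right) + 33 = 33 + U \left(-103 + J U\right)$)
$c - s{\left(F,\left(-2\right) 2 + 1 \right)} = -29538 - \left(33 - 412 + \left(\left(-2\right) 2 + 1\right) 4^{2}\right) = -29538 - \left(33 - 412 + \left(-4 + 1\right) 16\right) = -29538 - \left(33 - 412 - 48\right) = -29538 - -427 = -29538 + 427 = -29111$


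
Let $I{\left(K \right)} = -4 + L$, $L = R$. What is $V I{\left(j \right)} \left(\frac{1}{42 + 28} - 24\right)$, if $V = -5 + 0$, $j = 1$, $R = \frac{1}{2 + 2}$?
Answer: $- \frac{25185}{56} \approx -449.73$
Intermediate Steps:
$R = \frac{1}{4} \approx 0.25$
$L = \frac{1}{4} \approx 0.25$
$V = -5$
$I{\left(K \right)} = - \frac{15}{4}$ ($I{\left(K \right)} = -4 + \frac{1}{4} = - \frac{15}{4}$)
$V I{\left(j \right)} \left(\frac{1}{42 + 28} - 24\right) = \left(-5\right) \left(- \frac{15}{4}\right) \left(\frac{1}{42 + 28} - 24\right) = \frac{75 \left(\frac{1}{70} - 24\right)}{4} = \frac{75}{4} \left(- \frac{1679}{70}\right) = - \frac{25185}{56}$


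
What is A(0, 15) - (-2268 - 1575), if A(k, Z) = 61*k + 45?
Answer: 3888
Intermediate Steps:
A(k, Z) = 45 + 61*k
A(0, 15) - (-2268 - 1575) = (45 + 61*0) - (-2268 - 1575) = (45 + 0) - 1*(-3843) = 45 + 3843 = 3888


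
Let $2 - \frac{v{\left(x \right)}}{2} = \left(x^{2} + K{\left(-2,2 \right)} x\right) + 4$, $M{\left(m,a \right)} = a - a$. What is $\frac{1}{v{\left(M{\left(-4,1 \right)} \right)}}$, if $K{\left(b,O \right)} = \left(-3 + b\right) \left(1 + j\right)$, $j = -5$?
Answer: $- \frac{1}{4} \approx -0.25$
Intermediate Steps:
$M{\left(m,a \right)} = 0$
$K{\left(b,O \right)} = 12 - 4 b$ ($K{\left(b,O \right)} = \left(-3 + b\right) \left(1 - 5\right) = \left(-3 + b\right) \left(-4\right) = 12 - 4 b$)
$v{\left(x \right)} = -4 - 40 x - 2 x^{2}$ ($v{\left(x \right)} = 4 - 2 \left(\left(x^{2} + \left(12 - -8\right) x\right) + 4\right) = 4 - 2 \left(\left(x^{2} + \left(12 + 8\right) x\right) + 4\right) = 4 - 2 \left(\left(x^{2} + 20 x\right) + 4\right) = 4 - 2 \left(4 + x^{2} + 20 x\right) = 4 - \left(8 + 2 x^{2} + 40 x\right) = -4 - 40 x - 2 x^{2}$)
$\frac{1}{v{\left(M{\left(-4,1 \right)} \right)}} = \frac{1}{-4 - 0 - 2 \cdot 0^{2}} = \frac{1}{-4 + 0 - 0} = \frac{1}{-4 + 0 + 0} = \frac{1}{-4} = - \frac{1}{4}$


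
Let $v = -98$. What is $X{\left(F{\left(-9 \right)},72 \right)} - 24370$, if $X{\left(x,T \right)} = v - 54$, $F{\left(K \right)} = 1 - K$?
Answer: $-24522$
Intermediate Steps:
$X{\left(x,T \right)} = -152$ ($X{\left(x,T \right)} = -98 - 54 = -152$)
$X{\left(F{\left(-9 \right)},72 \right)} - 24370 = -152 - 24370 = -24522$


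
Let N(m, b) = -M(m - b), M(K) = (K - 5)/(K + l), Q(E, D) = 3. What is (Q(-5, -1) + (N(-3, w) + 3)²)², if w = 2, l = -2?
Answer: 71824/2401 ≈ 29.914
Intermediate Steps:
M(K) = (-5 + K)/(-2 + K) (M(K) = (K - 5)/(K - 2) = (-5 + K)/(-2 + K))
N(m, b) = -(-5 + m - b)/(-2 + m - b) (N(m, b) = -(-5 + (m - b))/(-2 + (m - b)) = -(-5 + m - b)/(-2 + m - b))
(Q(-5, -1) + (N(-3, w) + 3)²)² = (3 + ((-5 - 3 - 1*2)/(2 + 2 - 1*(-3)) + 3)²)² = (3 + ((-5 - 3 - 2)/(2 + 2 + 3) + 3)²)² = (3 + (-10/7 + 3)²)² = (3 + (11/7)²)² = (3 + 121/49)² = (268/49)² = 71824/2401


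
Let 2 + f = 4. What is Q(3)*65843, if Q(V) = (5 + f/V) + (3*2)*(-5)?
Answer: -4806539/3 ≈ -1.6022e+6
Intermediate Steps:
f = 2 (f = -2 + 4 = 2)
Q(V) = -25 + 2/V (Q(V) = (5 + 2/V) + (3*2)*(-5) = (5 + 2/V) + 6*(-5) = (5 + 2/V) - 30 = -25 + 2/V)
Q(3)*65843 = (-25 + 2/3)*65843 = -73/3*65843 = -4806539/3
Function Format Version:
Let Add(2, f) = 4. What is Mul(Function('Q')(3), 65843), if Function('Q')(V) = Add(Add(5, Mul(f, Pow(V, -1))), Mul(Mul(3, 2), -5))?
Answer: Rational(-4806539, 3) ≈ -1.6022e+6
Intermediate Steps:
f = 2 (f = Add(-2, 4) = 2)
Function('Q')(V) = Add(-25, Mul(2, Pow(V, -1))) (Function('Q')(V) = Add(Add(5, Mul(2, Pow(V, -1))), Mul(Mul(3, 2), -5)) = Add(Add(5, Mul(2, Pow(V, -1))), Mul(6, -5)) = Add(Add(5, Mul(2, Pow(V, -1))), -30) = Add(-25, Mul(2, Pow(V, -1))))
Mul(Function('Q')(3), 65843) = Mul(Add(-25, Mul(2, Pow(3, -1))), 65843) = Mul(Add(-25, Mul(2, Rational(1, 3))), 65843) = Mul(Add(-25, Rational(2, 3)), 65843) = Mul(Rational(-73, 3), 65843) = Rational(-4806539, 3)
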